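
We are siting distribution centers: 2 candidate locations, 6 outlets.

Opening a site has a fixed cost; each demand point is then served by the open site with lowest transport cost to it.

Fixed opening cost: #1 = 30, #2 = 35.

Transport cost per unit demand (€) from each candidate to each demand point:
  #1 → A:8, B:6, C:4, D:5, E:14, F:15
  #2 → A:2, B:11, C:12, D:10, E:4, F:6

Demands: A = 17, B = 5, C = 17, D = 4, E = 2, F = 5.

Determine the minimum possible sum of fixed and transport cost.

255

Open {#1, #2}: assign each demand point to its cheapest open site.
  A→#2 17×2=34, B→#1 5×6=30, C→#1 17×4=68, D→#1 4×5=20, E→#2 2×4=8, F→#2 5×6=30
  transport cost 190, fixed 65 → total 255.
Compare {#1}: transport cost 357 + fixed 30 = 387.
Compare {#2}: transport cost 371 + fixed 35 = 406.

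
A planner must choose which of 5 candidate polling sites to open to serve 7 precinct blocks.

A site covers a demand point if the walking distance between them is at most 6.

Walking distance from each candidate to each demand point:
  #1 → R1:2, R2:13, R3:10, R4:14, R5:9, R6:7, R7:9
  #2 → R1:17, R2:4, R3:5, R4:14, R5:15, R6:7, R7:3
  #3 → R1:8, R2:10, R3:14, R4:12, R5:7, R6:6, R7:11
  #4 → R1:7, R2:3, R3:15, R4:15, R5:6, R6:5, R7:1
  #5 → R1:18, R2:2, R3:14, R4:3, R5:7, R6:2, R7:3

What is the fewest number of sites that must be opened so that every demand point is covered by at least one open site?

4

Coverage sets (demand points within 6 of each site):
  #1: {R1}
  #2: {R2, R3, R7}
  #3: {R6}
  #4: {R2, R5, R6, R7}
  #5: {R2, R4, R6, R7}
No 3 sites suffice: every size-3 union leaves at least one demand point uncovered.
But {#1, #2, #4, #5} covers everything, so the minimum is 4.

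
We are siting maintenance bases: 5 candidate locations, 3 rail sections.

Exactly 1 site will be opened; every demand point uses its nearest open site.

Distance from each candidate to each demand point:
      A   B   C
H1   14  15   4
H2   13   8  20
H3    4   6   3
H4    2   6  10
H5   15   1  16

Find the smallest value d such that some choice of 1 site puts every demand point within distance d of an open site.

Open {H3}.
  Farthest demand point is B at distance 6 (to H3); all others are ≤ 6.
With {H4} the worst case is 10.
With {H1} the worst case is 15.
No size-1 selection achieves below 6.

6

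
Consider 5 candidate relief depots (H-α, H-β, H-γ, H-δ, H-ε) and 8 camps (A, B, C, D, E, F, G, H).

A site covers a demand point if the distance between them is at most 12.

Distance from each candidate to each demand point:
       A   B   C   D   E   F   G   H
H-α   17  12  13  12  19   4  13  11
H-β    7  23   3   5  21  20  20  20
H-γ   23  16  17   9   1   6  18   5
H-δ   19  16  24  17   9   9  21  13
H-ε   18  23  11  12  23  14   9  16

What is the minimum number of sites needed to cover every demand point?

Coverage sets (demand points within 12 of each site):
  H-α: {B, D, F, H}
  H-β: {A, C, D}
  H-γ: {D, E, F, H}
  H-δ: {E, F}
  H-ε: {C, D, G}
No 3 sites suffice: every size-3 union leaves at least one demand point uncovered.
But {H-α, H-β, H-γ, H-ε} covers everything, so the minimum is 4.

4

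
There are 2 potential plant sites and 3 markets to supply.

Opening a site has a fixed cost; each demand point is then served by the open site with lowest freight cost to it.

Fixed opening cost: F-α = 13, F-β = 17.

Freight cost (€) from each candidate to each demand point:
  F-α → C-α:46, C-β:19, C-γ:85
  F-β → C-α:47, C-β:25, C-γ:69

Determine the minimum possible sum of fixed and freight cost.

158

Open {F-β}: assign each demand point to its cheapest open site.
  C-α→F-β 47, C-β→F-β 25, C-γ→F-β 69
  freight cost 141, fixed 17 → total 158.
Compare {F-α}: freight cost 150 + fixed 13 = 163.
Compare {F-α, F-β}: freight cost 134 + fixed 30 = 164.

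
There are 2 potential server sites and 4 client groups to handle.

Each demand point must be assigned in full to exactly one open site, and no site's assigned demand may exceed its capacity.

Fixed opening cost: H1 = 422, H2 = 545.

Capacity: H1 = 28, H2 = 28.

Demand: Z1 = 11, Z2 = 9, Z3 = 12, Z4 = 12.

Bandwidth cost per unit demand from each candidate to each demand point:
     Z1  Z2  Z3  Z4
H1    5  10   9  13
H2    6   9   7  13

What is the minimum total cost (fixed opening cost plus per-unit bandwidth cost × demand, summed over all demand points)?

Open {H1, H2}; cheapest assignment that respects the capacities:
  H1 (cap 28, load 23): Z1, Z4 — cost 11×5 + 12×13 = 211
  H2 (cap 28, load 21): Z2, Z3 — cost 9×9 + 12×7 = 165
  Shipping 376, fixed 967 → total 1343.
  Any other capacity-feasible assignment to {H1, H2} ships for at least 376.
Total demand is 44 and no other set of sites has combined capacity ≥ 44, so {H1, H2} is the only feasible choice of open sites. Minimum: 1343.

1343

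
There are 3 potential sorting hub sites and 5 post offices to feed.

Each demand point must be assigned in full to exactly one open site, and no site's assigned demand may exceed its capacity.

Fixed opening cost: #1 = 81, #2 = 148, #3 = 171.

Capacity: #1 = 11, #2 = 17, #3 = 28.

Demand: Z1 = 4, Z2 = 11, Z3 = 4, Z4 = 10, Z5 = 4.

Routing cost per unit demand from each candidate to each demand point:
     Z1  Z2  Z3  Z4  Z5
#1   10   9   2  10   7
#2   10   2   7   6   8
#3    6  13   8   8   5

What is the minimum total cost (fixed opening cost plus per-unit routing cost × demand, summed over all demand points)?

Open {#2, #3}; cheapest assignment that respects the capacities:
  #2 (cap 17, load 15): Z2, Z3 — cost 11×2 + 4×7 = 50
  #3 (cap 28, load 18): Z1, Z4, Z5 — cost 4×6 + 10×8 + 4×5 = 124
  Shipping 174, fixed 319 → total 493.
  Any other capacity-feasible assignment to {#2, #3} ships for at least 174.
Compare {#1, #3}: its best feasible assignment gives total 507.
Compare {#1, #2, #3}: its best feasible assignment gives total 554.
Every other set of open sites that can feasibly serve all demand totals ≥ 507 even under its best assignment. Minimum: 493.

493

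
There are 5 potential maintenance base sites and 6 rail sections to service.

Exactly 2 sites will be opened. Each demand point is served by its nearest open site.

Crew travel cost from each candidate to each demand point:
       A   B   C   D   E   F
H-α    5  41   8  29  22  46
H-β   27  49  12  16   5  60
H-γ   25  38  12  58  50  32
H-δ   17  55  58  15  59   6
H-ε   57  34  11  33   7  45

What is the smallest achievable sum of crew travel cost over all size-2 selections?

Open {H-δ, H-ε}.
  A→H-δ 17, B→H-ε 34, C→H-ε 11, D→H-δ 15, E→H-ε 7, F→H-δ 6  ⇒ total 90.
Compare {H-α, H-δ}: total 97.
Compare {H-β, H-δ}: total 104.
No size-2 selection does better; minimum is 90.

90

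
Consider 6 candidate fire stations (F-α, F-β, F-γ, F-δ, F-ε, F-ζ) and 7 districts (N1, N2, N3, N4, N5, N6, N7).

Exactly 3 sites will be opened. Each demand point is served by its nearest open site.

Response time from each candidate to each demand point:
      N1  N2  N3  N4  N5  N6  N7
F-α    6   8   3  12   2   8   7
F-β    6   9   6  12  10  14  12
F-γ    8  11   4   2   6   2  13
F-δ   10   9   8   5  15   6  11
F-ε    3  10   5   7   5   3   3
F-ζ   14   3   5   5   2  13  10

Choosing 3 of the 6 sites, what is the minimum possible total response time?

Open {F-γ, F-ε, F-ζ}.
  N1→F-ε 3, N2→F-ζ 3, N3→F-γ 4, N4→F-γ 2, N5→F-ζ 2, N6→F-γ 2, N7→F-ε 3  ⇒ total 19.
Compare {F-α, F-ε, F-ζ}: total 22.
Compare {F-α, F-γ, F-ε}: total 23.
No size-3 selection does better; minimum is 19.

19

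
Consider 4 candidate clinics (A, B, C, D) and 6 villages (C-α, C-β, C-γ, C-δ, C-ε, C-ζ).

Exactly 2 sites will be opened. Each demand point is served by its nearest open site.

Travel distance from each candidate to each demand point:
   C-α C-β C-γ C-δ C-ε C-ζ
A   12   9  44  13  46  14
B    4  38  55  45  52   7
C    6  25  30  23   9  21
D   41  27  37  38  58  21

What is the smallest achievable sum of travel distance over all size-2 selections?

Open {A, C}.
  C-α→C 6, C-β→A 9, C-γ→C 30, C-δ→A 13, C-ε→C 9, C-ζ→A 14  ⇒ total 81.
Compare {B, C}: total 98.
Compare {C, D}: total 114.
No size-2 selection does better; minimum is 81.

81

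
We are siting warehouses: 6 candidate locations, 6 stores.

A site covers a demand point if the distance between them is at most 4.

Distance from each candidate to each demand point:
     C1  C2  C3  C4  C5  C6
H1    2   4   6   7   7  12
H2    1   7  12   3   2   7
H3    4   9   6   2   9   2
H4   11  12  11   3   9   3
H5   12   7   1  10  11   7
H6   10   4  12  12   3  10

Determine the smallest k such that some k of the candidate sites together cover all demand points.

3

Coverage sets (demand points within 4 of each site):
  H1: {C1, C2}
  H2: {C1, C4, C5}
  H3: {C1, C4, C6}
  H4: {C4, C6}
  H5: {C3}
  H6: {C2, C5}
No 2 sites suffice: every size-2 union leaves at least one demand point uncovered.
But {H3, H5, H6} covers everything, so the minimum is 3.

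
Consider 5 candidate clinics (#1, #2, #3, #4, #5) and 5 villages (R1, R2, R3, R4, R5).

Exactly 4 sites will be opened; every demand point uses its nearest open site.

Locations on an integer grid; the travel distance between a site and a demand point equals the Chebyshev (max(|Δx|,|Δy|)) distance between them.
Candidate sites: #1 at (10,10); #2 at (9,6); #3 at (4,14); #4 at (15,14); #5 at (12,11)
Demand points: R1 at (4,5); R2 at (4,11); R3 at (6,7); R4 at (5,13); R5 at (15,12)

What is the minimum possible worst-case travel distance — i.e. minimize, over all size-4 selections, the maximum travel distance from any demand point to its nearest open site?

5

Open {#1, #2, #3, #4}.
  Farthest demand point is R1 at travel distance 5 (to #2); all others are ≤ 5.
With {#1, #2, #3, #5} the worst case is 5.
With {#1, #2, #4, #5} the worst case is 5.
No size-4 selection achieves below 5.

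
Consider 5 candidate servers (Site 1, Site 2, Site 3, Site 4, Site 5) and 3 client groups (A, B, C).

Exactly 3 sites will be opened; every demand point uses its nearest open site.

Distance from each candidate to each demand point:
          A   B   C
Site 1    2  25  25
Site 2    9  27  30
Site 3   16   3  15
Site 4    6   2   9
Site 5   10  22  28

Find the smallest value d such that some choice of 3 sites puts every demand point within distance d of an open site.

9

Open {Site 1, Site 2, Site 4}.
  Farthest demand point is C at distance 9 (to Site 4); all others are ≤ 9.
With {Site 1, Site 3, Site 4} the worst case is 9.
With {Site 1, Site 4, Site 5} the worst case is 9.
No size-3 selection achieves below 9.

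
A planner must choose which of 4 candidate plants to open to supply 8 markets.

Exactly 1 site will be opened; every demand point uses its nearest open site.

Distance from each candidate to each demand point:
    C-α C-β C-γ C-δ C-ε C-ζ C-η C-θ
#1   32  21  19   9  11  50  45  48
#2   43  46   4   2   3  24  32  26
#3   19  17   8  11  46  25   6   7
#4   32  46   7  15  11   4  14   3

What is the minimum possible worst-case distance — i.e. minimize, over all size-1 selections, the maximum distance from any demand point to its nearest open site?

46

Open {#2}.
  Farthest demand point is C-β at distance 46 (to #2); all others are ≤ 46.
With {#3} the worst case is 46.
With {#4} the worst case is 46.
No size-1 selection achieves below 46.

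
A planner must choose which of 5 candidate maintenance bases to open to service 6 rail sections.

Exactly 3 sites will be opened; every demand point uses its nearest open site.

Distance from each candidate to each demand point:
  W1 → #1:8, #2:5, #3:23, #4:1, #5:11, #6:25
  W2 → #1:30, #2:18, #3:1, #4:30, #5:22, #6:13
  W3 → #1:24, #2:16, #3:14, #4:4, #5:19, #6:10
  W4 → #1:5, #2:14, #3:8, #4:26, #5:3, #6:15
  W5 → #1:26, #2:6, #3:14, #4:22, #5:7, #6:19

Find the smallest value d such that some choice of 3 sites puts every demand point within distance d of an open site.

10

Open {W1, W3, W4}.
  Farthest demand point is #6 at distance 10 (to W3); all others are ≤ 10.
With {W3, W4, W5} the worst case is 10.
With {W1, W2, W3} the worst case is 11.
No size-3 selection achieves below 10.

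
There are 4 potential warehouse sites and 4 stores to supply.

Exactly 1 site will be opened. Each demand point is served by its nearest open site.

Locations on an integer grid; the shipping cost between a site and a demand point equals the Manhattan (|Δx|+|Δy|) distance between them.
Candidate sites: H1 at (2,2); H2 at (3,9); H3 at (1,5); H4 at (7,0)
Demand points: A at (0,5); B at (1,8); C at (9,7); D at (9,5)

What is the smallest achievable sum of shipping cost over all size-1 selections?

22

Open {H3}.
  A→H3 1, B→H3 3, C→H3 10, D→H3 8  ⇒ total 22.
Compare {H2}: total 28.
Compare {H1}: total 34.
No size-1 selection does better; minimum is 22.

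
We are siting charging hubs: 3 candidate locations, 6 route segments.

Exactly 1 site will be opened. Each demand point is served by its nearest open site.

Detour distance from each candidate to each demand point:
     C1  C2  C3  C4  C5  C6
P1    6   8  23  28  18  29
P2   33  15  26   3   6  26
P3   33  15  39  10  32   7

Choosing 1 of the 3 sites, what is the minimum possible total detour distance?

Open {P2}.
  C1→P2 33, C2→P2 15, C3→P2 26, C4→P2 3, C5→P2 6, C6→P2 26  ⇒ total 109.
Compare {P1}: total 112.
Compare {P3}: total 136.

109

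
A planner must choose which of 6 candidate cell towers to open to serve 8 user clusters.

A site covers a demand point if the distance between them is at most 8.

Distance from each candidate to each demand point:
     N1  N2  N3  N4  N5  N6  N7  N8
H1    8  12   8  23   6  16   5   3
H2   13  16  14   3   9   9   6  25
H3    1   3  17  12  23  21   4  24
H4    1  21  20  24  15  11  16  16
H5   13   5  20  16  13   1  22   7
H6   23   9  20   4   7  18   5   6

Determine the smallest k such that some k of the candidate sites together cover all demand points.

3

Coverage sets (demand points within 8 of each site):
  H1: {N1, N3, N5, N7, N8}
  H2: {N4, N7}
  H3: {N1, N2, N7}
  H4: {N1}
  H5: {N2, N6, N8}
  H6: {N4, N5, N7, N8}
No 2 sites suffice: every size-2 union leaves at least one demand point uncovered.
But {H1, H2, H5} covers everything, so the minimum is 3.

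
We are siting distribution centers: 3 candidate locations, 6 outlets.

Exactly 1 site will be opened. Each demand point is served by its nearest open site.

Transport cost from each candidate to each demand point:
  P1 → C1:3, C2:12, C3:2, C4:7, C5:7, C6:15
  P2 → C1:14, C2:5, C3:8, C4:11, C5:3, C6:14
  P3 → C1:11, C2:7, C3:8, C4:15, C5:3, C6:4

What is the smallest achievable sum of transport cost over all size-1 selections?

46

Open {P1}.
  C1→P1 3, C2→P1 12, C3→P1 2, C4→P1 7, C5→P1 7, C6→P1 15  ⇒ total 46.
Compare {P3}: total 48.
Compare {P2}: total 55.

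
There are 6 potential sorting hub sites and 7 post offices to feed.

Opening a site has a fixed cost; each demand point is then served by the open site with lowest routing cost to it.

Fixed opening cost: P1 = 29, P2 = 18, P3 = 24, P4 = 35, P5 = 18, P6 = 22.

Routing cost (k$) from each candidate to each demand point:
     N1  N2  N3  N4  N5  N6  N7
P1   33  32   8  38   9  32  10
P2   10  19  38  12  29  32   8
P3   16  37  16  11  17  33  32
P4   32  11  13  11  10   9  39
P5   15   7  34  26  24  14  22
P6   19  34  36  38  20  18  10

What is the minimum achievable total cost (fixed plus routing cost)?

125

Open {P2, P4}: assign each demand point to its cheapest open site.
  N1→P2 10, N2→P4 11, N3→P4 13, N4→P4 11, N5→P4 10, N6→P4 9, N7→P2 8
  routing cost 72, fixed 53 → total 125.
Compare {P1, P2, P5}: routing cost 68 + fixed 65 = 133.
Compare {P1, P5}: routing cost 89 + fixed 47 = 136.
Compare {P2, P4, P5}: routing cost 68 + fixed 71 = 139.
All other subsets cost ≥ 133. Minimum total cost: 125.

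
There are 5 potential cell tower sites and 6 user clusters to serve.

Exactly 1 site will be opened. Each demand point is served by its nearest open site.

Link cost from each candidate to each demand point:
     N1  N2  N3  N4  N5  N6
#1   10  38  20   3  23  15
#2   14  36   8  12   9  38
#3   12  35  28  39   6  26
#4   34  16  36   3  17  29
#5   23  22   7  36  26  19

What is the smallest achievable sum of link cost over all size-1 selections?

Open {#1}.
  N1→#1 10, N2→#1 38, N3→#1 20, N4→#1 3, N5→#1 23, N6→#1 15  ⇒ total 109.
Compare {#2}: total 117.
Compare {#5}: total 133.
No size-1 selection does better; minimum is 109.

109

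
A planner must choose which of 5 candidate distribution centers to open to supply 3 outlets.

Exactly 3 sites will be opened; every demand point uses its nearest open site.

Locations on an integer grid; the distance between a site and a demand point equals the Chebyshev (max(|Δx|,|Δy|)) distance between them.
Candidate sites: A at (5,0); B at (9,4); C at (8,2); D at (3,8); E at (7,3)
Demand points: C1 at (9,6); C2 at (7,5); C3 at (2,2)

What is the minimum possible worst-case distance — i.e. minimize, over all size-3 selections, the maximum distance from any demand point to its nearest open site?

3

Open {A, B, C}.
  Farthest demand point is C3 at distance 3 (to A); all others are ≤ 3.
With {A, B, D} the worst case is 3.
With {A, B, E} the worst case is 3.
No size-3 selection achieves below 3.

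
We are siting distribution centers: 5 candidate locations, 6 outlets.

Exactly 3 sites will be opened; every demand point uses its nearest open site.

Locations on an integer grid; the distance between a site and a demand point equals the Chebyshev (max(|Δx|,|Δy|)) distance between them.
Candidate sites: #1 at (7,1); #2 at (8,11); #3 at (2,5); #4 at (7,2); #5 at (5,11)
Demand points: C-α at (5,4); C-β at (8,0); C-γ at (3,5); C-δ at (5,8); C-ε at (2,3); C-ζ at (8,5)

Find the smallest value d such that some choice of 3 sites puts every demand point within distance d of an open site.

3

Open {#1, #3, #4}.
  Farthest demand point is C-δ at distance 3 (to #3); all others are ≤ 3.
With {#2, #3, #4} the worst case is 3.
With {#3, #4, #5} the worst case is 3.
No size-3 selection achieves below 3.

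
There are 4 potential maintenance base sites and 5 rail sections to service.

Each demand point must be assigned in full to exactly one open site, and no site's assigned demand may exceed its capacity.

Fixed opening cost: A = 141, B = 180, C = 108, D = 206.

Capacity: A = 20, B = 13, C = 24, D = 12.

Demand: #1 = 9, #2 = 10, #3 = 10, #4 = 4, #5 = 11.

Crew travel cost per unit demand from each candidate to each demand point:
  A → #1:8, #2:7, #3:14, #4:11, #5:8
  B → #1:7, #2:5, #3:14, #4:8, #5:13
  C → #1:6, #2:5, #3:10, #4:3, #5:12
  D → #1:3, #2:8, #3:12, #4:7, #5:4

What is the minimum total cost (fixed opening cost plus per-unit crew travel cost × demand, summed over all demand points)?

571

Open {A, C}; cheapest assignment that respects the capacities:
  A (cap 20, load 20): #1, #5 — cost 9×8 + 11×8 = 160
  C (cap 24, load 24): #2, #3, #4 — cost 10×5 + 10×10 + 4×3 = 162
  Shipping 322, fixed 249 → total 571.
  Any other capacity-feasible assignment to {A, C} ships for at least 322.
Compare {A, C, D}: its best feasible assignment gives total 732.
Compare {A, B, C}: its best feasible assignment gives total 733.
Every other set of open sites that can feasibly serve all demand totals ≥ 732 even under its best assignment. Minimum: 571.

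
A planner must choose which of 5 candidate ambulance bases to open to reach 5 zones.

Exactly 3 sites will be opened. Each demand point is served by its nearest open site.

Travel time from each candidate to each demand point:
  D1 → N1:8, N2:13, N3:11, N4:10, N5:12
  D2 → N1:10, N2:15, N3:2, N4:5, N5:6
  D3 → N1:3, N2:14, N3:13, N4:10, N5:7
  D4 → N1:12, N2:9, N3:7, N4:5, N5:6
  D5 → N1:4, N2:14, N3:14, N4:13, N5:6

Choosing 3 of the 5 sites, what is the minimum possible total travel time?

25

Open {D2, D3, D4}.
  N1→D3 3, N2→D4 9, N3→D2 2, N4→D2 5, N5→D2 6  ⇒ total 25.
Compare {D2, D4, D5}: total 26.
Compare {D1, D2, D3}: total 29.
No size-3 selection does better; minimum is 25.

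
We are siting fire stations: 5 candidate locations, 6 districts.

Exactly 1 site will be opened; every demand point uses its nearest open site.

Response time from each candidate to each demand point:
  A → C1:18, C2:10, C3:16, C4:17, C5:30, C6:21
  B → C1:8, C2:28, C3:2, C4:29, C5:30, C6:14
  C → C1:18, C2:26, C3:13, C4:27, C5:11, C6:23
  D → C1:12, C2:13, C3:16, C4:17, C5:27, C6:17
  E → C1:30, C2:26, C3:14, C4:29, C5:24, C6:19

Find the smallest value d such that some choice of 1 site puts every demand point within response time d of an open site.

Open {C}.
  Farthest demand point is C4 at response time 27 (to C); all others are ≤ 27.
With {D} the worst case is 27.
With {A} the worst case is 30.
No size-1 selection achieves below 27.

27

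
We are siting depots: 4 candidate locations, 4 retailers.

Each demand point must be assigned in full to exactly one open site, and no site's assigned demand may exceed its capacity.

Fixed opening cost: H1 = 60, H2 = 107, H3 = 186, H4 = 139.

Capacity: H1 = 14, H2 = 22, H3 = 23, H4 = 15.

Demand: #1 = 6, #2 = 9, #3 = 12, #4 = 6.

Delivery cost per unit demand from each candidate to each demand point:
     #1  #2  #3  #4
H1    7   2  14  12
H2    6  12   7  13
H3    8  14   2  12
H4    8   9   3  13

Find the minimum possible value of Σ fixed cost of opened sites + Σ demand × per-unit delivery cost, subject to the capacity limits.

473

Open {H1, H2}; cheapest assignment that respects the capacities:
  H1 (cap 14, load 12): #1, #4 — cost 6×7 + 6×12 = 114
  H2 (cap 22, load 21): #2, #3 — cost 9×12 + 12×7 = 192
  Shipping 306, fixed 167 → total 473.
  Any other capacity-feasible assignment to {H1, H2} ships for at least 306.
Compare {H1, H2, H4}: its best feasible assignment gives total 474.
Compare {H1, H2, H3}: its best feasible assignment gives total 503.
Every other set of open sites that can feasibly serve all demand totals ≥ 474 even under its best assignment. Minimum: 473.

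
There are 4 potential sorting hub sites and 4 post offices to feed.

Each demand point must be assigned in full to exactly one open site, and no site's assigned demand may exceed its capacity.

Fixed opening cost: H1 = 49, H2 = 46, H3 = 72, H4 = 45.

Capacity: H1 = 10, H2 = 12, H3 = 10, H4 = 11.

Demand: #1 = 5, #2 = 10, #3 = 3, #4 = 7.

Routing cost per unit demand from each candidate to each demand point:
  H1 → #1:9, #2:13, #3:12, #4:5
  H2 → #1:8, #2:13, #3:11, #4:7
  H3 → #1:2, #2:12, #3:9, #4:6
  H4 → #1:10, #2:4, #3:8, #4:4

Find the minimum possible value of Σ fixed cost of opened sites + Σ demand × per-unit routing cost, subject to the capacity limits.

278

Open {H1, H3, H4}; cheapest assignment that respects the capacities:
  H1 (cap 10, load 7): #4 — cost 7×5 = 35
  H3 (cap 10, load 8): #1, #3 — cost 5×2 + 3×9 = 37
  H4 (cap 11, load 10): #2 — cost 10×4 = 40
  Shipping 112, fixed 166 → total 278.
  Any other capacity-feasible assignment to {H1, H3, H4} ships for at least 112.
Compare {H1, H2, H4}: its best feasible assignment gives total 288.
Compare {H2, H3, H4}: its best feasible assignment gives total 289.
Every other set of open sites that can feasibly serve all demand totals ≥ 288 even under its best assignment. Minimum: 278.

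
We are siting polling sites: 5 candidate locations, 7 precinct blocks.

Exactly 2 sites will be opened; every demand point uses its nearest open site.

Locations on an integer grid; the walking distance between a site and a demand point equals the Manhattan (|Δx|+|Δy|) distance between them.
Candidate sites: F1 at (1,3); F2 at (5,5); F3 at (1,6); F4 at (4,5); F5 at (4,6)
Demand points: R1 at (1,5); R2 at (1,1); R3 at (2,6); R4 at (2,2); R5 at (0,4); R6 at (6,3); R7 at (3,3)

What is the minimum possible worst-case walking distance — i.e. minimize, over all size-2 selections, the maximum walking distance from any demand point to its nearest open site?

4

Open {F1, F2}.
  Farthest demand point is R3 at walking distance 4 (to F1); all others are ≤ 4.
With {F1, F4} the worst case is 4.
With {F1, F3} the worst case is 5.
No size-2 selection achieves below 4.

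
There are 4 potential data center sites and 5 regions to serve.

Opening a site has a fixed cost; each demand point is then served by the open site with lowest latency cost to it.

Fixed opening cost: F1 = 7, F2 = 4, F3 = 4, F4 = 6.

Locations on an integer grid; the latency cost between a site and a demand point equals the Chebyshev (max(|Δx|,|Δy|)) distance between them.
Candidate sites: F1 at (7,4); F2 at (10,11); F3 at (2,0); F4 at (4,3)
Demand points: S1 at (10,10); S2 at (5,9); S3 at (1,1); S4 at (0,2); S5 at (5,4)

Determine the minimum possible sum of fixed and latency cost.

Open {F2, F3}: assign each demand point to its cheapest open site.
  S1→F2 1, S2→F2 5, S3→F3 1, S4→F3 2, S5→F3 4
  latency cost 13, fixed 8 → total 21.
Compare {F2, F4}: latency cost 14 + fixed 10 = 24.
Compare {F2, F3, F4}: latency cost 10 + fixed 14 = 24.
Compare {F1, F2, F3}: latency cost 11 + fixed 15 = 26.
All other subsets cost ≥ 24. Minimum total cost: 21.

21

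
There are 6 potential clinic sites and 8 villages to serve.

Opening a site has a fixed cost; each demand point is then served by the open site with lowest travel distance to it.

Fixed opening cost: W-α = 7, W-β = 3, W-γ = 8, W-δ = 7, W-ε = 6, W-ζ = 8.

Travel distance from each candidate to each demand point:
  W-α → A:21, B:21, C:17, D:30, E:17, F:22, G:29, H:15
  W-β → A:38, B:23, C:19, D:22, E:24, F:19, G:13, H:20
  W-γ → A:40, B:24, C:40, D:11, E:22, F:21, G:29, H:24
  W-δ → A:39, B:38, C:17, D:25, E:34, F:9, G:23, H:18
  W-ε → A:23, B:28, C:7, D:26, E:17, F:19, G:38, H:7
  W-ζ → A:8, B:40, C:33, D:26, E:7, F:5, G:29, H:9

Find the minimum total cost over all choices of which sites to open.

106

Open {W-β, W-γ, W-ε, W-ζ}: assign each demand point to its cheapest open site.
  A→W-ζ 8, B→W-β 23, C→W-ε 7, D→W-γ 11, E→W-ζ 7, F→W-ζ 5, G→W-β 13, H→W-ε 7
  travel distance 81, fixed 25 → total 106.
Compare {W-β, W-ε, W-ζ}: travel distance 92 + fixed 17 = 109.
Compare {W-α, W-β, W-γ, W-ε, W-ζ}: travel distance 79 + fixed 32 = 111.
Compare {W-β, W-γ, W-δ, W-ε, W-ζ}: travel distance 81 + fixed 32 = 113.
All other subsets cost ≥ 109. Minimum total cost: 106.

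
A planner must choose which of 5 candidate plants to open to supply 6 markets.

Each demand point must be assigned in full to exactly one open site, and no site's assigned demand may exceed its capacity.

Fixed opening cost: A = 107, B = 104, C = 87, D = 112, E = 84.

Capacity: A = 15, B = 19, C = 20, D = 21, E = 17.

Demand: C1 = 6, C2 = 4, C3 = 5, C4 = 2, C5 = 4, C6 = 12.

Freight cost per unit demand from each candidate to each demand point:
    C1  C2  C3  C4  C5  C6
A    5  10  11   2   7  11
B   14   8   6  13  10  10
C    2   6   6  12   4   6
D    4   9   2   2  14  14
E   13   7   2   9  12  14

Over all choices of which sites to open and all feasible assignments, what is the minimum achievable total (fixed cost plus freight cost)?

Open {C, D}; cheapest assignment that respects the capacities:
  C (cap 20, load 20): C2, C5, C6 — cost 4×6 + 4×4 + 12×6 = 112
  D (cap 21, load 13): C1, C3, C4 — cost 6×4 + 5×2 + 2×2 = 38
  Shipping 150, fixed 199 → total 349.
  Any other capacity-feasible assignment to {C, D} ships for at least 150.
Compare {C, E}: its best feasible assignment gives total 359.
Compare {A, C}: its best feasible assignment gives total 395.
Every other set of open sites that can feasibly serve all demand totals ≥ 359 even under its best assignment. Minimum: 349.

349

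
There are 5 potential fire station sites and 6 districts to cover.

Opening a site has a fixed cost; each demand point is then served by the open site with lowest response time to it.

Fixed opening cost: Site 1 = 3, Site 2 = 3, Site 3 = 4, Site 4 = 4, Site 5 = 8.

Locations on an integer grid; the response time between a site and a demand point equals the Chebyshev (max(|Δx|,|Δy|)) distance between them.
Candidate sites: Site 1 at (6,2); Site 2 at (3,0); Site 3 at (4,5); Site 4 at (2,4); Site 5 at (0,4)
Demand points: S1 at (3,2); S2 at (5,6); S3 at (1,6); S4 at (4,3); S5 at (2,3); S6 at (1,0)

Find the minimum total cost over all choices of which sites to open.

18

Open {Site 4}: assign each demand point to its cheapest open site.
  S1→Site 4 2, S2→Site 4 3, S3→Site 4 2, S4→Site 4 2, S5→Site 4 1, S6→Site 4 4
  response time 14, fixed 4 → total 18.
Compare {Site 2, Site 3}: response time 12 + fixed 7 = 19.
Compare {Site 2, Site 4}: response time 12 + fixed 7 = 19.
Compare {Site 3}: response time 16 + fixed 4 = 20.
All other subsets cost ≥ 19. Minimum total cost: 18.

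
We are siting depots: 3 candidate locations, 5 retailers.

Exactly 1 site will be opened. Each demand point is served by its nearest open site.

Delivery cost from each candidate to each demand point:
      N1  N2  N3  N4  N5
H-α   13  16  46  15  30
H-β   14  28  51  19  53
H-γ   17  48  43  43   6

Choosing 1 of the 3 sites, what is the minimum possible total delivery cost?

120

Open {H-α}.
  N1→H-α 13, N2→H-α 16, N3→H-α 46, N4→H-α 15, N5→H-α 30  ⇒ total 120.
Compare {H-γ}: total 157.
Compare {H-β}: total 165.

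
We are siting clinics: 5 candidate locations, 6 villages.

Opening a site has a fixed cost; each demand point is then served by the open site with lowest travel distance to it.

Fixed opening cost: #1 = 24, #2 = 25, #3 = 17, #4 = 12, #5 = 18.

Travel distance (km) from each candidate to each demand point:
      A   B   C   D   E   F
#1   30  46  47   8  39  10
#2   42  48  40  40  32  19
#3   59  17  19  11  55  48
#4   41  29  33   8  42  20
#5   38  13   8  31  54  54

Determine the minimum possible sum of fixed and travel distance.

150

Open {#1, #5}: assign each demand point to its cheapest open site.
  A→#1 30, B→#5 13, C→#5 8, D→#1 8, E→#1 39, F→#1 10
  travel distance 108, fixed 42 → total 150.
Compare {#4, #5}: travel distance 129 + fixed 30 = 159.
Compare {#1, #4, #5}: travel distance 108 + fixed 54 = 162.
Compare {#1, #3}: travel distance 123 + fixed 41 = 164.
All other subsets cost ≥ 159. Minimum total cost: 150.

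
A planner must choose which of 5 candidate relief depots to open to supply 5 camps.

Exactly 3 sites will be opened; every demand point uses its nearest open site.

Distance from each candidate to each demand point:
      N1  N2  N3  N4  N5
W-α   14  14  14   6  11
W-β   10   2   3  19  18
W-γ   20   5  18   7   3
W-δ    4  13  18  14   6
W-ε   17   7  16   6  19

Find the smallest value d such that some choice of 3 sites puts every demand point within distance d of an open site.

Open {W-α, W-β, W-δ}.
  Farthest demand point is N4 at distance 6 (to W-α); all others are ≤ 6.
With {W-β, W-δ, W-ε} the worst case is 6.
With {W-β, W-γ, W-δ} the worst case is 7.
No size-3 selection achieves below 6.

6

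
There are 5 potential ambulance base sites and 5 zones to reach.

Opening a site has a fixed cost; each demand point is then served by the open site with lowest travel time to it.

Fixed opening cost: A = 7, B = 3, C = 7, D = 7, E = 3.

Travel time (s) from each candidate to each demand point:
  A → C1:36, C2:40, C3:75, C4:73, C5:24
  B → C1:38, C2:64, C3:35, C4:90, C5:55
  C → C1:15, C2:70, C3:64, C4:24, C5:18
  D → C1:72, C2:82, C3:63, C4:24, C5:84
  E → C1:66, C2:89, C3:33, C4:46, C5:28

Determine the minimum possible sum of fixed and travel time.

Open {A, C, E}: assign each demand point to its cheapest open site.
  C1→C 15, C2→A 40, C3→E 33, C4→C 24, C5→C 18
  travel time 130, fixed 17 → total 147.
Compare {A, B, C}: travel time 132 + fixed 17 = 149.
Compare {A, B, C, E}: travel time 130 + fixed 20 = 150.
Compare {A, C, D, E}: travel time 130 + fixed 24 = 154.
All other subsets cost ≥ 149. Minimum total cost: 147.

147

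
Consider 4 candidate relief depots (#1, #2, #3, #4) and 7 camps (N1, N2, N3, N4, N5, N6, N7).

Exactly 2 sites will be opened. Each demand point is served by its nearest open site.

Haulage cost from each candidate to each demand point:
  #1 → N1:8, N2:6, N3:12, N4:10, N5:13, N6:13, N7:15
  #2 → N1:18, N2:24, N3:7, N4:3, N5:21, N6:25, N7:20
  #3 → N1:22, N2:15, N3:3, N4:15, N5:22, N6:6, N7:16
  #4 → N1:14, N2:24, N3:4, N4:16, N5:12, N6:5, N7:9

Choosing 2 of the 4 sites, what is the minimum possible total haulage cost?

Open {#1, #4}.
  N1→#1 8, N2→#1 6, N3→#4 4, N4→#1 10, N5→#4 12, N6→#4 5, N7→#4 9  ⇒ total 54.
Compare {#1, #3}: total 61.
Compare {#1, #2}: total 65.
No size-2 selection does better; minimum is 54.

54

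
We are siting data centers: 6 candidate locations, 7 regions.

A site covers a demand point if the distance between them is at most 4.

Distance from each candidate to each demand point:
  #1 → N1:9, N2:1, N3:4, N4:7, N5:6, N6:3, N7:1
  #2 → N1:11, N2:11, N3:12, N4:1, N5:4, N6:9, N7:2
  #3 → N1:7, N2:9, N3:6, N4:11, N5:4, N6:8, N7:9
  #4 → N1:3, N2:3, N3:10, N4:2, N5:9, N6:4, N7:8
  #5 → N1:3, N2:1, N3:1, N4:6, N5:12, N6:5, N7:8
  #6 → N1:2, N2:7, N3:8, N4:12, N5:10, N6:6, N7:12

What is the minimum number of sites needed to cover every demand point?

3

Coverage sets (demand points within 4 of each site):
  #1: {N2, N3, N6, N7}
  #2: {N4, N5, N7}
  #3: {N5}
  #4: {N1, N2, N4, N6}
  #5: {N1, N2, N3}
  #6: {N1}
No 2 sites suffice: every size-2 union leaves at least one demand point uncovered.
But {#1, #2, #4} covers everything, so the minimum is 3.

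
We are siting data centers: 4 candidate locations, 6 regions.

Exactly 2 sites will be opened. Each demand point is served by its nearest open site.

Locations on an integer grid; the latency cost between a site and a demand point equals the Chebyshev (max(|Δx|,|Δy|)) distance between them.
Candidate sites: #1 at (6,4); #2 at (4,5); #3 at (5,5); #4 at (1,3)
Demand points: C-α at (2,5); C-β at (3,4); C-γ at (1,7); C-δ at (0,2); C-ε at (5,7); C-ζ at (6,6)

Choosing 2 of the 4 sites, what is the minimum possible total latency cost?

Open {#2, #4}.
  C-α→#2 2, C-β→#2 1, C-γ→#2 3, C-δ→#4 1, C-ε→#2 2, C-ζ→#2 2  ⇒ total 11.
Compare {#3, #4}: total 12.
Compare {#2, #3}: total 13.
No size-2 selection does better; minimum is 11.

11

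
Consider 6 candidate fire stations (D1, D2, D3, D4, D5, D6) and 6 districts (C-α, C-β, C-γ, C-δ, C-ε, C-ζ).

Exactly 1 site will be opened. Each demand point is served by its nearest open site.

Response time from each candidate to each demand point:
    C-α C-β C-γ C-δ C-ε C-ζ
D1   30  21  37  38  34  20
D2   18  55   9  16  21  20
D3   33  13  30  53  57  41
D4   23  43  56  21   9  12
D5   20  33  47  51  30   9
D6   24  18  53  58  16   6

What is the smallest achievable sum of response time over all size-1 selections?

139

Open {D2}.
  C-α→D2 18, C-β→D2 55, C-γ→D2 9, C-δ→D2 16, C-ε→D2 21, C-ζ→D2 20  ⇒ total 139.
Compare {D4}: total 164.
Compare {D6}: total 175.
No size-1 selection does better; minimum is 139.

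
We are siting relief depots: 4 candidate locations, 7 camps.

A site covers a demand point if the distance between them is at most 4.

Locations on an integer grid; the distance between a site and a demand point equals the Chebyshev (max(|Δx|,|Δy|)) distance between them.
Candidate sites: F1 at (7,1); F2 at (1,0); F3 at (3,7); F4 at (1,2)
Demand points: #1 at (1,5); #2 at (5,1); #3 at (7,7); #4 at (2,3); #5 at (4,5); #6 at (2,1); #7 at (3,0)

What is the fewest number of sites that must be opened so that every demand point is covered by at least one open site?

2

Coverage sets (demand points within 4 of each site):
  F1: {#2, #5, #7}
  F2: {#2, #4, #6, #7}
  F3: {#1, #3, #4, #5}
  F4: {#1, #2, #4, #5, #6, #7}
No single site covers all 7 demand points.
But {F2, F3} covers everything, so the minimum is 2.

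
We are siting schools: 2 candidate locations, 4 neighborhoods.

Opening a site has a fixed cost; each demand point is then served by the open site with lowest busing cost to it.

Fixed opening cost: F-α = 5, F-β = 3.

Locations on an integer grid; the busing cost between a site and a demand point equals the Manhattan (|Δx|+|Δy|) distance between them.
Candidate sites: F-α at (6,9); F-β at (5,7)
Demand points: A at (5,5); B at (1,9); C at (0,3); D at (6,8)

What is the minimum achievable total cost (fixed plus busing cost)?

22

Open {F-β}: assign each demand point to its cheapest open site.
  A→F-β 2, B→F-β 6, C→F-β 9, D→F-β 2
  busing cost 19, fixed 3 → total 22.
Compare {F-α, F-β}: busing cost 17 + fixed 8 = 25.
Compare {F-α}: busing cost 23 + fixed 5 = 28.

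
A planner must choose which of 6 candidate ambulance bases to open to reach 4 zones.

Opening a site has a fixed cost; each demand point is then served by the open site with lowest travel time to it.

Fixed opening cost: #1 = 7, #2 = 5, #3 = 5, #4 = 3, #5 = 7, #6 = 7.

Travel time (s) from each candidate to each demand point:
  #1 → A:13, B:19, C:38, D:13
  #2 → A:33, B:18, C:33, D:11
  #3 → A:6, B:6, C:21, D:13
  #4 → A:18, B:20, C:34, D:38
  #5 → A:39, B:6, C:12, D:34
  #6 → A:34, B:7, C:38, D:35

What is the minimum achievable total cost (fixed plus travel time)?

Open {#3, #5}: assign each demand point to its cheapest open site.
  A→#3 6, B→#3 6, C→#5 12, D→#3 13
  travel time 37, fixed 12 → total 49.
Compare {#3}: travel time 46 + fixed 5 = 51.
Compare {#2, #3, #5}: travel time 35 + fixed 17 = 52.
Compare {#3, #4, #5}: travel time 37 + fixed 15 = 52.
All other subsets cost ≥ 51. Minimum total cost: 49.

49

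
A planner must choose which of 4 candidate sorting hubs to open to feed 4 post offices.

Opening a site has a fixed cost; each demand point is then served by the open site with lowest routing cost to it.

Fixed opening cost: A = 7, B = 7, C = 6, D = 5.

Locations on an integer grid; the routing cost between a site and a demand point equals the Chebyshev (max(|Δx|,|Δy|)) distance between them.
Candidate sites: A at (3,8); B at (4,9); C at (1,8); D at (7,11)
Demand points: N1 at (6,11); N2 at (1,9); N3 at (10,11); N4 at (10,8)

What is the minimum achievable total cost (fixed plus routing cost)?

Open {D}: assign each demand point to its cheapest open site.
  N1→D 1, N2→D 6, N3→D 3, N4→D 3
  routing cost 13, fixed 5 → total 18.
Compare {C, D}: routing cost 8 + fixed 11 = 19.
Compare {A, D}: routing cost 9 + fixed 12 = 21.
Compare {B, D}: routing cost 10 + fixed 12 = 22.
All other subsets cost ≥ 19. Minimum total cost: 18.

18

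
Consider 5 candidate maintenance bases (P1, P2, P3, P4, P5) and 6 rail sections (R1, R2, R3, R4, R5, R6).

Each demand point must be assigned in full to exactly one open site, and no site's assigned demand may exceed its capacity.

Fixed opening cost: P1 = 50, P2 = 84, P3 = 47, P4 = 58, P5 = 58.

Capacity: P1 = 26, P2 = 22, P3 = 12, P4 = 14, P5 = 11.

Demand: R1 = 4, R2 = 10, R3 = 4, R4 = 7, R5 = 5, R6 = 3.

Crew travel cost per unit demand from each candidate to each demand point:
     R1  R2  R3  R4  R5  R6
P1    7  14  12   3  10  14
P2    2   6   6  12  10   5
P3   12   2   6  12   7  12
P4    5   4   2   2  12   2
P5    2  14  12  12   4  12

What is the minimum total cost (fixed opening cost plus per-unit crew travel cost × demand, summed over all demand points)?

239

Open {P3, P4, P5}; cheapest assignment that respects the capacities:
  P3 (cap 12, load 10): R2 — cost 10×2 = 20
  P4 (cap 14, load 14): R3, R4, R6 — cost 4×2 + 7×2 + 3×2 = 28
  P5 (cap 11, load 9): R1, R5 — cost 4×2 + 5×4 = 28
  Shipping 76, fixed 163 → total 239.
  Any other capacity-feasible assignment to {P3, P4, P5} ships for at least 76.
Compare {P1, P3, P4}: its best feasible assignment gives total 280.
Compare {P2, P4}: its best feasible assignment gives total 288.
Every other set of open sites that can feasibly serve all demand totals ≥ 280 even under its best assignment. Minimum: 239.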